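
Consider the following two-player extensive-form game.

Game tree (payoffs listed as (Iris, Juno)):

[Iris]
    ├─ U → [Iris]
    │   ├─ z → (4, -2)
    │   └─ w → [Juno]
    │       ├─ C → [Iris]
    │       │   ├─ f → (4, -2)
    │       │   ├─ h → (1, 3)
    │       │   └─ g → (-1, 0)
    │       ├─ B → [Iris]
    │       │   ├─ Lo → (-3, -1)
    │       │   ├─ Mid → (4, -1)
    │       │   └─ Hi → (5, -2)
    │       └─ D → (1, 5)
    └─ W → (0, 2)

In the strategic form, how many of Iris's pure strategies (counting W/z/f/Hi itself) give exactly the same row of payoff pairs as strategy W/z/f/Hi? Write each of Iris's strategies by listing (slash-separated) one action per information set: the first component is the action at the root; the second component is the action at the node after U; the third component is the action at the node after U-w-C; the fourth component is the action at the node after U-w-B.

Row for W/z/f/Hi (columns C, B, D): (0,2) (0,2) (0,2).
Under W/z/f/Hi, Iris's choice at the node after U and at the node after U-w-C and at the node after U-w-B can never be reached regardless of what Juno does, so varying those choices leaves every outcome unchanged.
Holding the reachable choices fixed and varying the unreachable ones freely already gives 2 × 3 × 3 = 18 equivalent strategies.
No other strategy reproduces this row, so those 18 are the full class: W/z/f/Lo, W/z/f/Mid, W/z/f/Hi, W/z/h/Lo, W/z/h/Mid, W/z/h/Hi, W/z/g/Lo, W/z/g/Mid, W/z/g/Hi, W/w/f/Lo, W/w/f/Mid, W/w/f/Hi, W/w/h/Lo, W/w/h/Mid, W/w/h/Hi, W/w/g/Lo, W/w/g/Mid, W/w/g/Hi.

18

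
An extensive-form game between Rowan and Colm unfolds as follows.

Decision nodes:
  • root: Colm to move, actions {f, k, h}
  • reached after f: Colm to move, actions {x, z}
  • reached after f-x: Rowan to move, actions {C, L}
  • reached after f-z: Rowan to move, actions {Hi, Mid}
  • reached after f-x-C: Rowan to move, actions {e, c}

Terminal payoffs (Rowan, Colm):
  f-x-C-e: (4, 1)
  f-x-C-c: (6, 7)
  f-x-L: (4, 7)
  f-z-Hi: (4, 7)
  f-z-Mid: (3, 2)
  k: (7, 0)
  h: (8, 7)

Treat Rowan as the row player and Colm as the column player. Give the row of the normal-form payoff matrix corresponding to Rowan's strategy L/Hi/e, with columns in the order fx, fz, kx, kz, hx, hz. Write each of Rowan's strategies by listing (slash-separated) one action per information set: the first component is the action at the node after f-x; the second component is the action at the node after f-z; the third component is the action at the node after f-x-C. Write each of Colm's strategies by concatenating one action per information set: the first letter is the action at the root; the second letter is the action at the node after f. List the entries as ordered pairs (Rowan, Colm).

(4,7) (4,7) (7,0) (7,0) (8,7) (8,7)

vs fx: Colm plays f → Colm plays x at [f] → Rowan plays L at [f-x] → (4, 7)
vs fz: Colm plays f → Colm plays z at [f] → Rowan plays Hi at [f-z] → (4, 7)
vs kx: Colm plays k → (7, 0)
vs kz: Colm plays k → (7, 0)
vs hx: Colm plays h → (8, 7)
vs hz: Colm plays h → (8, 7)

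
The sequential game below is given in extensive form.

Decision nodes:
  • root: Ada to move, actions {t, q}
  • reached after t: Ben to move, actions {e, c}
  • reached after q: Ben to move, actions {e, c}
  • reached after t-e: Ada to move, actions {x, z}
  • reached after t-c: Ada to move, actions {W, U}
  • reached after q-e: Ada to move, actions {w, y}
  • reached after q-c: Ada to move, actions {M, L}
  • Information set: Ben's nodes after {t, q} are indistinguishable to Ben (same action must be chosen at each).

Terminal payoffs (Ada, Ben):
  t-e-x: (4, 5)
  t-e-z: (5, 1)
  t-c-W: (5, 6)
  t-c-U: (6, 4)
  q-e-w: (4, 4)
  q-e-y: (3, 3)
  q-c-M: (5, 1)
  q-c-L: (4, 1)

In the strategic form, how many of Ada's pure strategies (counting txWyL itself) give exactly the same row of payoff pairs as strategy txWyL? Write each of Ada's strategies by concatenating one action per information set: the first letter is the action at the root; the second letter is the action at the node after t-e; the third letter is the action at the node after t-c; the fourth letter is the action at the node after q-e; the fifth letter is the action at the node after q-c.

4

Row for txWyL (columns e, c): (4,5) (5,6).
Under txWyL, Ada's choice at the node after q-e and at the node after q-c can never be reached regardless of what Ben does, so varying those choices leaves every outcome unchanged.
Holding the reachable choices fixed and varying the unreachable ones freely already gives 2 × 2 = 4 equivalent strategies.
No other strategy reproduces this row, so those 4 are the full class: txWwM, txWwL, txWyM, txWyL.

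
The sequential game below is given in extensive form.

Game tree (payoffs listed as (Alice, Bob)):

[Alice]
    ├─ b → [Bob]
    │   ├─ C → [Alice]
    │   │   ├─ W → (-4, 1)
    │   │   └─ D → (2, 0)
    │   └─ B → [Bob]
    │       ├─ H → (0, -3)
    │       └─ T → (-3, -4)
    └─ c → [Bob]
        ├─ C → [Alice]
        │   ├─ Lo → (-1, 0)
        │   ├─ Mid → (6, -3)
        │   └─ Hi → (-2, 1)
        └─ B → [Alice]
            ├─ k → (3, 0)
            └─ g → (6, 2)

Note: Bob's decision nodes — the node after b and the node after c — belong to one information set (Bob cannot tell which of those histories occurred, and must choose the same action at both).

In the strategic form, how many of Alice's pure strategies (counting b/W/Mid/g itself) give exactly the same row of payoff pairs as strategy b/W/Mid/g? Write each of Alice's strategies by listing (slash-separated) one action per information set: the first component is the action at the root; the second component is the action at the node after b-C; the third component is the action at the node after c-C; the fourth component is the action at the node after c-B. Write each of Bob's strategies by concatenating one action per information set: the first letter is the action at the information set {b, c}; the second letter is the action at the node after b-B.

Row for b/W/Mid/g (columns CH, CT, BH, BT): (-4,1) (-4,1) (0,-3) (-3,-4).
Under b/W/Mid/g, Alice's choice at the node after c-C and at the node after c-B can never be reached regardless of what Bob does, so varying those choices leaves every outcome unchanged.
Holding the reachable choices fixed and varying the unreachable ones freely already gives 3 × 2 = 6 equivalent strategies.
No other strategy reproduces this row, so those 6 are the full class: b/W/Lo/k, b/W/Lo/g, b/W/Mid/k, b/W/Mid/g, b/W/Hi/k, b/W/Hi/g.

6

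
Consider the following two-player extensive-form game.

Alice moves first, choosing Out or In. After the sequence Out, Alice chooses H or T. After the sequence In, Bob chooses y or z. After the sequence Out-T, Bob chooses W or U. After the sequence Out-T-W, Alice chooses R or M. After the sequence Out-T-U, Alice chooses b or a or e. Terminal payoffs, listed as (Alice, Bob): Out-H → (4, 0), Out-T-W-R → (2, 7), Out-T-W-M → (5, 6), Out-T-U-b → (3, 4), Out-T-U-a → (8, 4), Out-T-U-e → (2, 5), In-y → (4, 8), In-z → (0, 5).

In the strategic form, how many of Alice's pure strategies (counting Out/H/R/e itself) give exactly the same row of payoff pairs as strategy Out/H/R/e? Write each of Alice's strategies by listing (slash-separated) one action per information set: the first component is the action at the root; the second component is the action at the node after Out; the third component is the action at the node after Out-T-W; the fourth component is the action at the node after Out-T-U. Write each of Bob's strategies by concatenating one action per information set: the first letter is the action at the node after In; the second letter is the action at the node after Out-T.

Row for Out/H/R/e (columns yW, yU, zW, zU): (4,0) (4,0) (4,0) (4,0).
Under Out/H/R/e, Alice's choice at the node after Out-T-W and at the node after Out-T-U can never be reached regardless of what Bob does, so varying those choices leaves every outcome unchanged.
Holding the reachable choices fixed and varying the unreachable ones freely already gives 2 × 3 = 6 equivalent strategies.
No other strategy reproduces this row, so those 6 are the full class: Out/H/R/b, Out/H/R/a, Out/H/R/e, Out/H/M/b, Out/H/M/a, Out/H/M/e.

6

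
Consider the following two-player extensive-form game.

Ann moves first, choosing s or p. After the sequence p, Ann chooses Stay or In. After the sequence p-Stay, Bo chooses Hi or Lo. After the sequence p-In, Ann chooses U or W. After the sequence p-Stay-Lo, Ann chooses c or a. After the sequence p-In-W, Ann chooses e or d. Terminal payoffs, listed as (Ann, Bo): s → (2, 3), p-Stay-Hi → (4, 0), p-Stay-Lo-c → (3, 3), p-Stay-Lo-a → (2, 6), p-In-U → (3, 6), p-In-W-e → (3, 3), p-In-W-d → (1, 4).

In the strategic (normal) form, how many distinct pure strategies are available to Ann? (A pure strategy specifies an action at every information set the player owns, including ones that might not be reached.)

Ann owns the root with actions {s, p} — two choices.
Ann owns the node after p with actions {Stay, In} — two choices.
Ann owns the node after p-In with actions {U, W} — two choices.
Ann owns the node after p-Stay-Lo with actions {c, a} — two choices.
Ann owns the node after p-In-W with actions {e, d} — two choices.
A pure strategy fixes one action at each information set independently, so the count is the product 2 × 2 × 2 × 2 × 2 = 32.

32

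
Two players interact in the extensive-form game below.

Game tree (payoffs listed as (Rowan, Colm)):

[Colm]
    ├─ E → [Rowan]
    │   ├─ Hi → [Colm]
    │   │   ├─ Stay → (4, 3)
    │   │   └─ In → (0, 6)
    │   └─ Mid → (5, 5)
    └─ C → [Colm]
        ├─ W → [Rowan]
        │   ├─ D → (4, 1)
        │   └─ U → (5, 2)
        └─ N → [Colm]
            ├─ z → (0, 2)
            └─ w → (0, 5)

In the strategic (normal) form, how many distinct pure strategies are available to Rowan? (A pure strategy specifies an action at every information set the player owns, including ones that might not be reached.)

4

Rowan owns the node after E with actions {Hi, Mid} — two choices.
Rowan owns the node after C-W with actions {D, U} — two choices.
A pure strategy fixes one action at each information set independently, so the count is the product 2 × 2 = 4.
(For reference, Colm has 16 pure strategies, giving a 4×16 normal-form matrix.)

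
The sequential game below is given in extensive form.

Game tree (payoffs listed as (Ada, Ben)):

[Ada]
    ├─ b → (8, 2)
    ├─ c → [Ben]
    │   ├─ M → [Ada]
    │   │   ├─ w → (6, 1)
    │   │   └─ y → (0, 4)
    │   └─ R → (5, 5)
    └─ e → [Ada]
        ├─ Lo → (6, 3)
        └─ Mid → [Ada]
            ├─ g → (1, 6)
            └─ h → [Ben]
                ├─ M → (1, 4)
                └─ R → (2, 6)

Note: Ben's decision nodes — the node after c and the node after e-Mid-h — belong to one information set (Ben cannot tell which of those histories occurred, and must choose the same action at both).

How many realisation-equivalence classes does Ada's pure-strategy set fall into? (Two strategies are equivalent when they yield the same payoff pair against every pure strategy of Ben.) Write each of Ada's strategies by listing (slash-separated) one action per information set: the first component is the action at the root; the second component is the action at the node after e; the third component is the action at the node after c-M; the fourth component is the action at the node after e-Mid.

Ada has 24 pure strategies: b/Lo/w/g, b/Lo/w/h, b/Lo/y/g, b/Lo/y/h, b/Mid/w/g, b/Mid/w/h, b/Mid/y/g, b/Mid/y/h, c/Lo/w/g, c/Lo/w/h, c/Lo/y/g, c/Lo/y/h, c/Mid/w/g, c/Mid/w/h, c/Mid/y/g, c/Mid/y/h, e/Lo/w/g, e/Lo/w/h, e/Lo/y/g, e/Lo/y/h, e/Mid/w/g, e/Mid/w/h, e/Mid/y/g, e/Mid/y/h. Columns: M, R.
{b/Lo/w/g, b/Lo/w/h, b/Lo/y/g, b/Lo/y/h, b/Mid/w/g, b/Mid/w/h, b/Mid/y/g, b/Mid/y/h} → row (8,2) (8,2)
{c/Lo/w/g, c/Lo/w/h, c/Mid/w/g, c/Mid/w/h} → row (6,1) (5,5)
{c/Lo/y/g, c/Lo/y/h, c/Mid/y/g, c/Mid/y/h} → row (0,4) (5,5)
{e/Lo/w/g, e/Lo/w/h, e/Lo/y/g, e/Lo/y/h} → row (6,3) (6,3)
{e/Mid/w/g, e/Mid/y/g} → row (1,6) (1,6)
{e/Mid/w/h, e/Mid/y/h} → row (1,4) (2,6)
That's 6 distinct rows out of 24 strategies.

6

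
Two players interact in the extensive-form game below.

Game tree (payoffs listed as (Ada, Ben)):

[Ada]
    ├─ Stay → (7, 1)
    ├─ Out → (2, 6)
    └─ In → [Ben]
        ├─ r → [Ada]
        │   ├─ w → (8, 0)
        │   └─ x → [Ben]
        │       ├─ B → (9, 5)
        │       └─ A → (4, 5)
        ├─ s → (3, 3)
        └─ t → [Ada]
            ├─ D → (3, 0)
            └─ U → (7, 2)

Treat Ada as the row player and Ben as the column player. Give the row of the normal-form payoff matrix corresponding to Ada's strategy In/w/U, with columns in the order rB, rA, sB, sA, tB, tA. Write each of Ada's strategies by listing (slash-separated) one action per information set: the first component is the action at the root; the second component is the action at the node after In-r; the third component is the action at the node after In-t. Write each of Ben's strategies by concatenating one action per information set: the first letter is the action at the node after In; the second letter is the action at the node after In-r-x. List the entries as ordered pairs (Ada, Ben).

(8,0) (8,0) (3,3) (3,3) (7,2) (7,2)

vs rB: Ada plays In → Ben plays r at [In] → Ada plays w at [In-r] → (8, 0)
vs rA: Ada plays In → Ben plays r at [In] → Ada plays w at [In-r] → (8, 0)
vs sB: Ada plays In → Ben plays s at [In] → (3, 3)
vs sA: Ada plays In → Ben plays s at [In] → (3, 3)
vs tB: Ada plays In → Ben plays t at [In] → Ada plays U at [In-t] → (7, 2)
vs tA: Ada plays In → Ben plays t at [In] → Ada plays U at [In-t] → (7, 2)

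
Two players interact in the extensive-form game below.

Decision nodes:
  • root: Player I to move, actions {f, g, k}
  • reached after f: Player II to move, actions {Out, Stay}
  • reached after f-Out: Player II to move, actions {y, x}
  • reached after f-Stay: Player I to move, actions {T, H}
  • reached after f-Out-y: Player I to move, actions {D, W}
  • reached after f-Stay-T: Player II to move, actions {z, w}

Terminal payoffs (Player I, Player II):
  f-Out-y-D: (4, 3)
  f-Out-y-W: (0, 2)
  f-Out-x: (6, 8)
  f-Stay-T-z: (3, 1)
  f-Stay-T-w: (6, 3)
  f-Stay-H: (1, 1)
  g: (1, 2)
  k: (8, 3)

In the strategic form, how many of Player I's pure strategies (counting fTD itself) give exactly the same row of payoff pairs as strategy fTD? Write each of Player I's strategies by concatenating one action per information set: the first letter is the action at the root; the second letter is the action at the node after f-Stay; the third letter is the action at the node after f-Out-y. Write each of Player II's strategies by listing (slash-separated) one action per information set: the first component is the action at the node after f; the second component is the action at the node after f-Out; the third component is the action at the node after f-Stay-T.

1

Row for fTD (columns Out/y/z, Out/y/w, Out/x/z, Out/x/w, Stay/y/z, Stay/y/w, Stay/x/z, Stay/x/w): (4,3) (4,3) (6,8) (6,8) (3,1) (6,3) (3,1) (6,3).
Every one of Player I's information sets is on the play path for some reply by Player II when Player I follows fTD.
Changing the action at any of them therefore changes at least one column, so only fTD itself gives this row.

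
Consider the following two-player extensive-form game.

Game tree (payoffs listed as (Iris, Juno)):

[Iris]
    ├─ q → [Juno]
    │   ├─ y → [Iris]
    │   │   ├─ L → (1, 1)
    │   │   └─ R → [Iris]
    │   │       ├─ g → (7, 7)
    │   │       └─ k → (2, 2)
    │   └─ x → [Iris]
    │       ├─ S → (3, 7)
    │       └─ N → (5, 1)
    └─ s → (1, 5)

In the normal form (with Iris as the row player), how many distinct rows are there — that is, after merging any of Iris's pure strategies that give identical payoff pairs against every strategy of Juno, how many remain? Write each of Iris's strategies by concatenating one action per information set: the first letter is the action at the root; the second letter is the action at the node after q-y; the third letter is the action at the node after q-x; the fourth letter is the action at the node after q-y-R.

Iris has 16 pure strategies: qLSg, qLSk, qLNg, qLNk, qRSg, qRSk, qRNg, qRNk, sLSg, sLSk, sLNg, sLNk, sRSg, sRSk, sRNg, sRNk. Columns: y, x.
{qLSg, qLSk} → row (1,1) (3,7)
{qLNg, qLNk} → row (1,1) (5,1)
{qRSg} → row (7,7) (3,7)
{qRSk} → row (2,2) (3,7)
{qRNg} → row (7,7) (5,1)
{qRNk} → row (2,2) (5,1)
{sLSg, sLSk, sLNg, sLNk, sRSg, sRSk, sRNg, sRNk} → row (1,5) (1,5)
That's 7 distinct rows out of 16 strategies.

7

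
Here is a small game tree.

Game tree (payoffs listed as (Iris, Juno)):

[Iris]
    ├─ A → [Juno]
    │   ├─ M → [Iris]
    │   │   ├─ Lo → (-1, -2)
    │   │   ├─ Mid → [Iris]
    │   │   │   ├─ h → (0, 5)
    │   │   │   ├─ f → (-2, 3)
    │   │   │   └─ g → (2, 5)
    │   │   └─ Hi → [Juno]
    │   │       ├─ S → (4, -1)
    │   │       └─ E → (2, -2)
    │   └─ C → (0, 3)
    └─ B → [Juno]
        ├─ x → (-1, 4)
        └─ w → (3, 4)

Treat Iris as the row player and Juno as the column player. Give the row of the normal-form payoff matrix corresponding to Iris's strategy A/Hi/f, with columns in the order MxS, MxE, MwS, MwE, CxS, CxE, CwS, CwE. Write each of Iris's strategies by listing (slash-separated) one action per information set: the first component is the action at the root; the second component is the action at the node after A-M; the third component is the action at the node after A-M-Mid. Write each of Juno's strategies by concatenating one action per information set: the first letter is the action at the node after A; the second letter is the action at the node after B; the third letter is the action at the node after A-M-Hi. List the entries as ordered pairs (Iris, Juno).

vs MxS: Iris plays A → Juno plays M at [A] → Iris plays Hi at [A-M] → Juno plays S at [A-M-Hi] → (4, -1)
vs MxE: Iris plays A → Juno plays M at [A] → Iris plays Hi at [A-M] → Juno plays E at [A-M-Hi] → (2, -2)
vs MwS: Iris plays A → Juno plays M at [A] → Iris plays Hi at [A-M] → Juno plays S at [A-M-Hi] → (4, -1)
vs MwE: Iris plays A → Juno plays M at [A] → Iris plays Hi at [A-M] → Juno plays E at [A-M-Hi] → (2, -2)
vs CxS: Iris plays A → Juno plays C at [A] → (0, 3)
vs CxE: Iris plays A → Juno plays C at [A] → (0, 3)
vs CwS: Iris plays A → Juno plays C at [A] → (0, 3)
vs CwE: Iris plays A → Juno plays C at [A] → (0, 3)

(4,-1) (2,-2) (4,-1) (2,-2) (0,3) (0,3) (0,3) (0,3)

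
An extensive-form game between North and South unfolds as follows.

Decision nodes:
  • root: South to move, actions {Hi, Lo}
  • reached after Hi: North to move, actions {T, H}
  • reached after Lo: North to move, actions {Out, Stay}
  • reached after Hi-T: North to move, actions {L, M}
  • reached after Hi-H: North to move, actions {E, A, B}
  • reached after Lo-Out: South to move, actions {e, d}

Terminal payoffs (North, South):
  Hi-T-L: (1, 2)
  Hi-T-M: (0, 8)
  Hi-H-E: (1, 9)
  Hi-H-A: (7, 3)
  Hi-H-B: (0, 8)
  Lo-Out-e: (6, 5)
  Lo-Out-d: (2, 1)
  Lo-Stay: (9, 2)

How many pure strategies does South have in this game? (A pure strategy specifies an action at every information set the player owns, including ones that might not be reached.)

South owns the root with actions {Hi, Lo} — two choices.
South owns the node after Lo-Out with actions {e, d} — two choices.
A pure strategy fixes one action at each information set independently, so the count is the product 2 × 2 = 4.
(For reference, North has 24 pure strategies, giving a 4×24 normal-form matrix.)

4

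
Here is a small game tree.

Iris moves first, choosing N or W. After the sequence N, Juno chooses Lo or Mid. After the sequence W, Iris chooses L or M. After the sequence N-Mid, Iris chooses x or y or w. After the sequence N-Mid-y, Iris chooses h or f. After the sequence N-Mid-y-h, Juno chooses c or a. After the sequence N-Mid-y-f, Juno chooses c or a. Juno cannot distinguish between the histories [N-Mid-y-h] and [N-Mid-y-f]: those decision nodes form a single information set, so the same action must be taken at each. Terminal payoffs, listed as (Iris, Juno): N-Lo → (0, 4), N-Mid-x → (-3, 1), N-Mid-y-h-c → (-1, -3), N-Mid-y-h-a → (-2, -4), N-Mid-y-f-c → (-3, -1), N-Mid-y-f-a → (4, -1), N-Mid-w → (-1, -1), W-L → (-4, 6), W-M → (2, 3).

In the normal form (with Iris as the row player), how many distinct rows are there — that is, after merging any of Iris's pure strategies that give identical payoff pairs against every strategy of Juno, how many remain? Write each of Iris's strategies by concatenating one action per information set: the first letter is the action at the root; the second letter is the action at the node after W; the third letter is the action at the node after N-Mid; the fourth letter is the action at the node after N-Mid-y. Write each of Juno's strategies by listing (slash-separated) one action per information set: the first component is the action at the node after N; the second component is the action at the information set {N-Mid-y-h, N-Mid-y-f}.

6

Iris has 24 pure strategies: NLxh, NLxf, NLyh, NLyf, NLwh, NLwf, NMxh, NMxf, NMyh, NMyf, NMwh, NMwf, WLxh, WLxf, WLyh, WLyf, WLwh, WLwf, WMxh, WMxf, WMyh, WMyf, WMwh, WMwf. Columns: Lo/c, Lo/a, Mid/c, Mid/a.
{NLxh, NLxf, NMxh, NMxf} → row (0,4) (0,4) (-3,1) (-3,1)
{NLyh, NMyh} → row (0,4) (0,4) (-1,-3) (-2,-4)
{NLyf, NMyf} → row (0,4) (0,4) (-3,-1) (4,-1)
{NLwh, NLwf, NMwh, NMwf} → row (0,4) (0,4) (-1,-1) (-1,-1)
{WLxh, WLxf, WLyh, WLyf, WLwh, WLwf} → row (-4,6) (-4,6) (-4,6) (-4,6)
{WMxh, WMxf, WMyh, WMyf, WMwh, WMwf} → row (2,3) (2,3) (2,3) (2,3)
That's 6 distinct rows out of 24 strategies.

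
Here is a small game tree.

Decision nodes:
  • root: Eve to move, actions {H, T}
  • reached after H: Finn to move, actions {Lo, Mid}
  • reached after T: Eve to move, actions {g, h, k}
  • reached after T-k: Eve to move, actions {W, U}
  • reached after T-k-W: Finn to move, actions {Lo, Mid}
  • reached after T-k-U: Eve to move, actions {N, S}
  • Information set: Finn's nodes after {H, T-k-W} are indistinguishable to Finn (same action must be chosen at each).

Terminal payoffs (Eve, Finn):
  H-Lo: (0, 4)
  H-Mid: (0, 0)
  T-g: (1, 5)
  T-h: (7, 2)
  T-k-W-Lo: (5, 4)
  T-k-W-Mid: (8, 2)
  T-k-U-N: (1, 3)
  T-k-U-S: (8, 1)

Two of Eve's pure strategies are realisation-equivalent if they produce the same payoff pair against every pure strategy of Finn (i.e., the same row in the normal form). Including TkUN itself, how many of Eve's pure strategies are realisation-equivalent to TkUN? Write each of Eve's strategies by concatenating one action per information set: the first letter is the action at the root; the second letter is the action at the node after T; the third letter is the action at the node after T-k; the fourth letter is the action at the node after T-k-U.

1

Row for TkUN (columns Lo, Mid): (1,3) (1,3).
Every one of Eve's information sets is on the play path for some reply by Finn when Eve follows TkUN.
Changing the action at any of them therefore changes at least one column, so only TkUN itself gives this row.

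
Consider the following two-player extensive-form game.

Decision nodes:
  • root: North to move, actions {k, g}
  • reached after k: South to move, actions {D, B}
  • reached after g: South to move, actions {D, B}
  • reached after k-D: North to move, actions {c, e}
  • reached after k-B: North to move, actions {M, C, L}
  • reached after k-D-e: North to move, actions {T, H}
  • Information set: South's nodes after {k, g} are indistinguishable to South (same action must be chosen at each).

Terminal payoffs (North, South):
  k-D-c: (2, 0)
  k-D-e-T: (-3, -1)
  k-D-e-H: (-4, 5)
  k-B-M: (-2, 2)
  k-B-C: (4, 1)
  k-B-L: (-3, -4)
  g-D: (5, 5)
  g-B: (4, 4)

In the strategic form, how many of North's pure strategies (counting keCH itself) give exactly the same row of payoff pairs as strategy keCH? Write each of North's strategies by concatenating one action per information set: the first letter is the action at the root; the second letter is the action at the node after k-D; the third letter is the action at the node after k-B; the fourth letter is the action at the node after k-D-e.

Row for keCH (columns D, B): (-4,5) (4,1).
Every one of North's information sets is on the play path for some reply by South when North follows keCH.
Changing the action at any of them therefore changes at least one column, so only keCH itself gives this row.

1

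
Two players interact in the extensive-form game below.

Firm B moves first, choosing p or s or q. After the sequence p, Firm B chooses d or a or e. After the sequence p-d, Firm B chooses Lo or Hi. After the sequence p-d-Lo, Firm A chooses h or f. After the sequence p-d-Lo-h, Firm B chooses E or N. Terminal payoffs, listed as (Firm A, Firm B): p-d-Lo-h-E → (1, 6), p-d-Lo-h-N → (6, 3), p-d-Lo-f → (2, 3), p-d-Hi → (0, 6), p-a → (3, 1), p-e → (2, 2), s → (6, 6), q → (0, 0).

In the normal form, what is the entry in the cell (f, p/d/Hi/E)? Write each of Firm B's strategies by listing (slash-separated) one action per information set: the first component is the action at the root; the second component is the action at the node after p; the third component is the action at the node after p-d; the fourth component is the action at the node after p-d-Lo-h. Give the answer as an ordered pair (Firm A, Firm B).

Trace the play path from the root:
  Firm B plays p
  Firm B plays d at [p]
  Firm B plays Hi at [p-d]
→ terminal payoff (0, 6).
(Firm A's choice at the node after p-d-Lo is never reached on this path, so it doesn't affect the outcome.)

(0, 6)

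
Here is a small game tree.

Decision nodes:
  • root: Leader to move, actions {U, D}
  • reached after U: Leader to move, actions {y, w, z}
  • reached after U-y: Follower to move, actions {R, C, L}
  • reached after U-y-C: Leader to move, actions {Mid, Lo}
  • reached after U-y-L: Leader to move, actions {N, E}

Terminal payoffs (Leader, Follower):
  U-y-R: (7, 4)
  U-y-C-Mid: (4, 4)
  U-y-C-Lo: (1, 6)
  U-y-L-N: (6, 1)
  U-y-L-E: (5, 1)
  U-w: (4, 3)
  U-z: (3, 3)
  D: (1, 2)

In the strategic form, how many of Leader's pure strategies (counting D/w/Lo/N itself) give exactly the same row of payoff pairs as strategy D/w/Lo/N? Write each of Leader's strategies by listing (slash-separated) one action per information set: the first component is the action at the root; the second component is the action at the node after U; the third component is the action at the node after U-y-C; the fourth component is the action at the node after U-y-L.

Row for D/w/Lo/N (columns R, C, L): (1,2) (1,2) (1,2).
Under D/w/Lo/N, Leader's choice at the node after U and at the node after U-y-C and at the node after U-y-L can never be reached regardless of what Follower does, so varying those choices leaves every outcome unchanged.
Holding the reachable choices fixed and varying the unreachable ones freely already gives 3 × 2 × 2 = 12 equivalent strategies.
No other strategy reproduces this row, so those 12 are the full class: D/y/Mid/N, D/y/Mid/E, D/y/Lo/N, D/y/Lo/E, D/w/Mid/N, D/w/Mid/E, D/w/Lo/N, D/w/Lo/E, D/z/Mid/N, D/z/Mid/E, D/z/Lo/N, D/z/Lo/E.

12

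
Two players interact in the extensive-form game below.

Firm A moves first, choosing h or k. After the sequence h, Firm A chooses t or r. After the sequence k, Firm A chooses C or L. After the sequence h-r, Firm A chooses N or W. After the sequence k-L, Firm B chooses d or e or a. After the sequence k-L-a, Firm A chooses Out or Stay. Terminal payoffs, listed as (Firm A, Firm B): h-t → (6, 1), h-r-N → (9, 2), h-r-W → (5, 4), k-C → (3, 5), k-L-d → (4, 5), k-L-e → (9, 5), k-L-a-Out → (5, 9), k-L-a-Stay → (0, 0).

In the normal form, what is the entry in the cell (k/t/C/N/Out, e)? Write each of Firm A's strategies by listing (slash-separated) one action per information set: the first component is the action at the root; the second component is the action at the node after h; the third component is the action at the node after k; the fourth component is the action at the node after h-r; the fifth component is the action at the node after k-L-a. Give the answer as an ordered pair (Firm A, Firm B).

Trace the play path from the root:
  Firm A plays k
  Firm A plays C at [k]
→ terminal payoff (3, 5).
(Firm A's choice at the node after h is never reached on this path, so it doesn't affect the outcome.)

(3, 5)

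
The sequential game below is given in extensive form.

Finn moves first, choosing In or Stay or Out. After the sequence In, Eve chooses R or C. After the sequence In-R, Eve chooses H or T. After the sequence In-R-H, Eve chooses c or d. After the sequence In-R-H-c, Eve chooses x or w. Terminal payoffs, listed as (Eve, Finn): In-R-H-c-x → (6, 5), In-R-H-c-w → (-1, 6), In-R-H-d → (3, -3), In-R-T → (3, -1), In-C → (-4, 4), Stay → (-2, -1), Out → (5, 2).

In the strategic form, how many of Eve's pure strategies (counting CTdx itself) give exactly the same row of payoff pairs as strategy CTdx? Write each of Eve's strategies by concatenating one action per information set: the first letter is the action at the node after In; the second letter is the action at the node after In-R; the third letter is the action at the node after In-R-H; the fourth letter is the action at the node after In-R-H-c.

8

Row for CTdx (columns In, Stay, Out): (-4,4) (-2,-1) (5,2).
Under CTdx, Eve's choice at the node after In-R and at the node after In-R-H and at the node after In-R-H-c can never be reached regardless of what Finn does, so varying those choices leaves every outcome unchanged.
Holding the reachable choices fixed and varying the unreachable ones freely already gives 2 × 2 × 2 = 8 equivalent strategies.
No other strategy reproduces this row, so those 8 are the full class: CHcx, CHcw, CHdx, CHdw, CTcx, CTcw, CTdx, CTdw.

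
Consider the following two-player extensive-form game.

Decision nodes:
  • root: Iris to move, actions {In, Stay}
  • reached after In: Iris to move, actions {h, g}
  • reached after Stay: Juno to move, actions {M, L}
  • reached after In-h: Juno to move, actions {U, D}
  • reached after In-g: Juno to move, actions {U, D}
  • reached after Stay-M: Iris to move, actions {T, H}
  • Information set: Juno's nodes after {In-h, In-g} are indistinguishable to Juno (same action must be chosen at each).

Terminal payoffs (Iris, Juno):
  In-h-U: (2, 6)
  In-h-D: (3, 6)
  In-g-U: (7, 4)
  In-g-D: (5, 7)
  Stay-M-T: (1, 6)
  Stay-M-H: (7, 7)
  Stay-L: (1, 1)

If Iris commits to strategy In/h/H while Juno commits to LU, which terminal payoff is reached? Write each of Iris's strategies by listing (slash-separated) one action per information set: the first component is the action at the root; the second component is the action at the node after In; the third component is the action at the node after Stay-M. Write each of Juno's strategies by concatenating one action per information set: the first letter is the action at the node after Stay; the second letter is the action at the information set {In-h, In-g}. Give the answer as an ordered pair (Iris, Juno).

Trace the play path from the root:
  Iris plays In
  Iris plays h at [In]
  Juno plays U at [In-h]
→ terminal payoff (2, 6).
(Iris's choice at the node after Stay-M is never reached on this path, so it doesn't affect the outcome.)

(2, 6)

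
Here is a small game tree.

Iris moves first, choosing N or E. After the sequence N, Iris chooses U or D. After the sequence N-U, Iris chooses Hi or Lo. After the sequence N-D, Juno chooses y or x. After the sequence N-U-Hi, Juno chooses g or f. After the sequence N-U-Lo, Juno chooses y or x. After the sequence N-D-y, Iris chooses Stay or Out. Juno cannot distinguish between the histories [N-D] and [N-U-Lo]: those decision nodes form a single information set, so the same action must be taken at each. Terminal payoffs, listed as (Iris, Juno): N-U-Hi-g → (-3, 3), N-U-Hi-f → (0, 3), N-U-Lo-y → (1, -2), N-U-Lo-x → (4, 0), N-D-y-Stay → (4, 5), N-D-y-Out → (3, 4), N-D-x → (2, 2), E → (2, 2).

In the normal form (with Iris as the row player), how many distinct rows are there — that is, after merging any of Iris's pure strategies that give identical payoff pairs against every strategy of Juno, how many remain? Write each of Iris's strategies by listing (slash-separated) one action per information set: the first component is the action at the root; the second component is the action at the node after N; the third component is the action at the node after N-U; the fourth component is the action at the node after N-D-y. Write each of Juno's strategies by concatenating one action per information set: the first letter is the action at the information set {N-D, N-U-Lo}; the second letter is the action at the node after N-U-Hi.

Iris has 16 pure strategies: N/U/Hi/Stay, N/U/Hi/Out, N/U/Lo/Stay, N/U/Lo/Out, N/D/Hi/Stay, N/D/Hi/Out, N/D/Lo/Stay, N/D/Lo/Out, E/U/Hi/Stay, E/U/Hi/Out, E/U/Lo/Stay, E/U/Lo/Out, E/D/Hi/Stay, E/D/Hi/Out, E/D/Lo/Stay, E/D/Lo/Out. Columns: yg, yf, xg, xf.
{N/U/Hi/Stay, N/U/Hi/Out} → row (-3,3) (0,3) (-3,3) (0,3)
{N/U/Lo/Stay, N/U/Lo/Out} → row (1,-2) (1,-2) (4,0) (4,0)
{N/D/Hi/Stay, N/D/Lo/Stay} → row (4,5) (4,5) (2,2) (2,2)
{N/D/Hi/Out, N/D/Lo/Out} → row (3,4) (3,4) (2,2) (2,2)
{E/U/Hi/Stay, E/U/Hi/Out, E/U/Lo/Stay, E/U/Lo/Out, E/D/Hi/Stay, E/D/Hi/Out, E/D/Lo/Stay, E/D/Lo/Out} → row (2,2) (2,2) (2,2) (2,2)
That's 5 distinct rows out of 16 strategies.

5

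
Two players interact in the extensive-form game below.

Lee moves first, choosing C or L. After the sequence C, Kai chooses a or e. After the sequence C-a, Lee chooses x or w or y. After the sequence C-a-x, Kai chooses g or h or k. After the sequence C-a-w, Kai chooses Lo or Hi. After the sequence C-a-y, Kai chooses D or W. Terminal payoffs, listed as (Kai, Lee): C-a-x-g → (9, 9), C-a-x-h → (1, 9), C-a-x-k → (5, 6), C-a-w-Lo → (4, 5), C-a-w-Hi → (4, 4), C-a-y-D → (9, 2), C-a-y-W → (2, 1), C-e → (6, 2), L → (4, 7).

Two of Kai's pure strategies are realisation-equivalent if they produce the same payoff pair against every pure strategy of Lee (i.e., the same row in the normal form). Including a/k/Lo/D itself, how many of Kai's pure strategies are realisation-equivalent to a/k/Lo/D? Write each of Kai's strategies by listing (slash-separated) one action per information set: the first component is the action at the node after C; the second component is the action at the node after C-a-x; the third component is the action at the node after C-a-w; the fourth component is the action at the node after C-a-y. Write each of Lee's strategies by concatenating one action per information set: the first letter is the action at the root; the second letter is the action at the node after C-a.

1

Row for a/k/Lo/D (columns Cx, Cw, Cy, Lx, Lw, Ly): (5,6) (4,5) (9,2) (4,7) (4,7) (4,7).
Every one of Kai's information sets is on the play path for some reply by Lee when Kai follows a/k/Lo/D.
Changing the action at any of them therefore changes at least one column, so only a/k/Lo/D itself gives this row.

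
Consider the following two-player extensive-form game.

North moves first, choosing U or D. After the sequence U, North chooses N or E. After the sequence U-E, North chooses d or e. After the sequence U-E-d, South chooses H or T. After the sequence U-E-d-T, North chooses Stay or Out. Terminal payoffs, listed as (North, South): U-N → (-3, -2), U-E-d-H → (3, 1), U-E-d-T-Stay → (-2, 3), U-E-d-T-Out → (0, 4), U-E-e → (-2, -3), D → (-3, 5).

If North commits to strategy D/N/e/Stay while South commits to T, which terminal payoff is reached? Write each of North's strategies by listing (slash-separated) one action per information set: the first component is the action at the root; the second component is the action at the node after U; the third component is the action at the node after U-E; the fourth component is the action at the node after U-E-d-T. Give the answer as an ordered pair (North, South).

Trace the play path from the root:
  North plays D
→ terminal payoff (-3, 5).
(North's choice at the node after U is never reached on this path, so it doesn't affect the outcome.)

(-3, 5)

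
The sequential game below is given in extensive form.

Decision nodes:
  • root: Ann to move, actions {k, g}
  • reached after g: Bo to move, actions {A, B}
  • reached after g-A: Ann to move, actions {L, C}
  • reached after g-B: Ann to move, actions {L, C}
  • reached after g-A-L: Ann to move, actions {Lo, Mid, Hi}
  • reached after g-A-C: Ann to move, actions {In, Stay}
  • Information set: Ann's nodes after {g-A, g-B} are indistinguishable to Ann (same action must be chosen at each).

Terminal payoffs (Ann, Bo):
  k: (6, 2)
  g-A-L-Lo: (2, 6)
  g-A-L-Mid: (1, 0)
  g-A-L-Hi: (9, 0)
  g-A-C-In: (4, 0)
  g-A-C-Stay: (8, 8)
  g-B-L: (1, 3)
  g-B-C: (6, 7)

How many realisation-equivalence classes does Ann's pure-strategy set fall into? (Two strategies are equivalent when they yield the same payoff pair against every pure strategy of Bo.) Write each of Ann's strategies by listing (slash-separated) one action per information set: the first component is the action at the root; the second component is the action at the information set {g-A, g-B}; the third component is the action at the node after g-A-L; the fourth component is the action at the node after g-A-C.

Ann has 24 pure strategies: k/L/Lo/In, k/L/Lo/Stay, k/L/Mid/In, k/L/Mid/Stay, k/L/Hi/In, k/L/Hi/Stay, k/C/Lo/In, k/C/Lo/Stay, k/C/Mid/In, k/C/Mid/Stay, k/C/Hi/In, k/C/Hi/Stay, g/L/Lo/In, g/L/Lo/Stay, g/L/Mid/In, g/L/Mid/Stay, g/L/Hi/In, g/L/Hi/Stay, g/C/Lo/In, g/C/Lo/Stay, g/C/Mid/In, g/C/Mid/Stay, g/C/Hi/In, g/C/Hi/Stay. Columns: A, B.
{k/L/Lo/In, k/L/Lo/Stay, k/L/Mid/In, k/L/Mid/Stay, k/L/Hi/In, k/L/Hi/Stay, k/C/Lo/In, k/C/Lo/Stay, k/C/Mid/In, k/C/Mid/Stay, k/C/Hi/In, k/C/Hi/Stay} → row (6,2) (6,2)
{g/L/Lo/In, g/L/Lo/Stay} → row (2,6) (1,3)
{g/L/Mid/In, g/L/Mid/Stay} → row (1,0) (1,3)
{g/L/Hi/In, g/L/Hi/Stay} → row (9,0) (1,3)
{g/C/Lo/In, g/C/Mid/In, g/C/Hi/In} → row (4,0) (6,7)
{g/C/Lo/Stay, g/C/Mid/Stay, g/C/Hi/Stay} → row (8,8) (6,7)
That's 6 distinct rows out of 24 strategies.

6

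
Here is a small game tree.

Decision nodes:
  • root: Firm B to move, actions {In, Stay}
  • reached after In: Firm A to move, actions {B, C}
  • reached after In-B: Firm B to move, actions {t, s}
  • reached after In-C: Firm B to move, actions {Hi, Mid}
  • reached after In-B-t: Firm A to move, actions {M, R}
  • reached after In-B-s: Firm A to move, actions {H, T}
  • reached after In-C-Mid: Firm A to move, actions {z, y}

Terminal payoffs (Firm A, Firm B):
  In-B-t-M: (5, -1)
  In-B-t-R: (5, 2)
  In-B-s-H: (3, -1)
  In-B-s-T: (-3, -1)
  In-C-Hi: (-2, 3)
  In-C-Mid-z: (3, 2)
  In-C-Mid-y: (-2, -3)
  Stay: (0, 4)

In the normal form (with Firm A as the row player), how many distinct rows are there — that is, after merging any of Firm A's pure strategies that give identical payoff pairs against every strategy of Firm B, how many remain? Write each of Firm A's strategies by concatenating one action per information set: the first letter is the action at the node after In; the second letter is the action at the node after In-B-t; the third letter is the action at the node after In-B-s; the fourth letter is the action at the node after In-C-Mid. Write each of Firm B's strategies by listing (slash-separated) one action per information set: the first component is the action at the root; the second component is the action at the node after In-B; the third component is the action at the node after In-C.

Firm A has 16 pure strategies: BMHz, BMHy, BMTz, BMTy, BRHz, BRHy, BRTz, BRTy, CMHz, CMHy, CMTz, CMTy, CRHz, CRHy, CRTz, CRTy. Columns: In/t/Hi, In/t/Mid, In/s/Hi, In/s/Mid, Stay/t/Hi, Stay/t/Mid, Stay/s/Hi, Stay/s/Mid.
{BMHz, BMHy} → row (5,-1) (5,-1) (3,-1) (3,-1) (0,4) (0,4) (0,4) (0,4)
{BMTz, BMTy} → row (5,-1) (5,-1) (-3,-1) (-3,-1) (0,4) (0,4) (0,4) (0,4)
{BRHz, BRHy} → row (5,2) (5,2) (3,-1) (3,-1) (0,4) (0,4) (0,4) (0,4)
{BRTz, BRTy} → row (5,2) (5,2) (-3,-1) (-3,-1) (0,4) (0,4) (0,4) (0,4)
{CMHz, CMTz, CRHz, CRTz} → row (-2,3) (3,2) (-2,3) (3,2) (0,4) (0,4) (0,4) (0,4)
{CMHy, CMTy, CRHy, CRTy} → row (-2,3) (-2,-3) (-2,3) (-2,-3) (0,4) (0,4) (0,4) (0,4)
That's 6 distinct rows out of 16 strategies.

6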